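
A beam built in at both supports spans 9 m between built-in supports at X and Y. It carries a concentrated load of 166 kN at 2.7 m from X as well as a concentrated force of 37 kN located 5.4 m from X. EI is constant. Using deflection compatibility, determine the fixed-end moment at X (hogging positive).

Release both end moments; the primary structure is a simply-supported span XY with redundants M_X and M_Y.
Simple-span end rotations at X and Y under the given loads:
  at X: point load 166 at a = 2.7: Pab(L + b)/(6LEI) = 800/EI
  at Y: point load 166 at a = 2.7: Pab(L + a)/(6LEI) = 611.8/EI
  at X: point load 37 at a = 5.4: Pab(L + b)/(6LEI) = 167.8/EI
  at Y: point load 37 at a = 5.4: Pab(L + a)/(6LEI) = 191.8/EI
  θ_X0 = 967.9/EI,  θ_Y0 = 803.6/EI
Flexibility coefficients: a unit moment at one end gives L/(3EI) there and L/(6EI) at the far end, so f₁₁ = f₂₂ = 3/EI and f₁₂ = f₂₁ = 1.5/EI.
Compatibility — zero rotation at each built-in end:
  3 M_X + 1.5 M_Y = 967.9
  1.5 M_X + 3 M_Y = 803.6
Solving the pair gives M_X = 251.6 kN·m and M_Y = 142.1 kN·m (hogging).

M_X = 251.6 kN·m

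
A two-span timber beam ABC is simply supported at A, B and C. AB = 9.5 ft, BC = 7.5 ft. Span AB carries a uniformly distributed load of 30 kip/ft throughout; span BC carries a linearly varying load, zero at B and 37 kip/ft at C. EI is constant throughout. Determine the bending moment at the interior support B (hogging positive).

Take M_B as the redundant. Released structure: two simple spans AB and BC with a hinge at B.
Discontinuity in slope at B on the released structure — sum the simple-span end rotations:
  span AB: UDL 30: wL³/(24EI) = 1072/EI
  span BC: triangular load, peak 37: 7w₀L³/(360EI) = 303.5/EI
  relative rotation θ_0 = (1072 + 303.5)/EI = 1375/EI
A unit hogging moment at B produces rotation L₁/(3EI) + L₂/(3EI) = 5.667/EI.
Slope continuity at B: θ_0 = M_B·5.667/EI, so M_B = 1375/5.667 = 242.7 kip·ft (hogging).

M_B = 242.7 kip·ft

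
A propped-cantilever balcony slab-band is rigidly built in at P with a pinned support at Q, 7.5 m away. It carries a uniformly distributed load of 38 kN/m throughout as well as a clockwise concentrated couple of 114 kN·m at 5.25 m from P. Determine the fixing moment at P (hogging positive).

M_P = 225.6 kN·m

Release the roller at Q. Primary structure: cantilever fixed at P.
Free-end deflection of the primary structure under the applied loading (downward +):
  UDL 38: wL⁴/(8EI) = 15029/EI
  clockwise couple 114 at a = 5.25: M₀a(2L − a)/(2EI) = 2918/EI
  δ_0 = 17947/EI
Flexibility coefficient — unit upward force at Q: δ_{QQ} = L³/(3EI) = 140.6/EI.
Compatibility at Q: δ_0 − R_Q·δ_{QQ} = 0, so R_Q = 17947/140.6 = 127.6 kN.
Moment equilibrium about P: M_P = Σ(load moments about P) − R_Q·L = 1183 − 127.6×7.5 = 225.6 kN·m.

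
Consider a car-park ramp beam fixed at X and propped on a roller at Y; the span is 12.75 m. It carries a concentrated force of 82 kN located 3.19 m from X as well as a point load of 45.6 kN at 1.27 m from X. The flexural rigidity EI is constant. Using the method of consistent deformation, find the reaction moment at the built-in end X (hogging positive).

Release the roller at Y. Primary structure: cantilever fixed at X.
Downward deflection at the released point Y due to the loads:
  point load 82 at a = 3.19: Pa²(3L − a)/(6EI) = 4876/EI
  point load 45.6 at a = 1.27: Pa²(3L − a)/(6EI) = 453.3/EI
  δ_0 = 5329/EI
Tip deflection under a unit load at Y: L³/(3EI) = 690.9/EI.
Compatibility at Y: δ_0 − R_Y·δ_{YY} = 0, so R_Y = 5329/690.9 = 7.714 kN.
Moment equilibrium about X: M_X = Σ(load moments about X) − R_Y·L = 319.5 − 7.714×12.75 = 221.1 kN·m.

M_X = 221.1 kN·m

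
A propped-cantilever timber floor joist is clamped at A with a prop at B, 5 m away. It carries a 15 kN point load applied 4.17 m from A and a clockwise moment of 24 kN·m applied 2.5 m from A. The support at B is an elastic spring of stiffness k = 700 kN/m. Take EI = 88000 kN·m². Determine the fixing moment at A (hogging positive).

Choose R_B as the redundant. The primary structure is the cantilever fixed at A.
Primary-structure tip deflection at B by superposition:
  point load 15 at a = 4.17: Pa²(3L − a)/(6EI) = 470.8/EI
  clockwise couple 24 at a = 2.5: M₀a(2L − a)/(2EI) = 225/EI
  δ_0 = 695.8/EI
Tip deflection under a unit load at B: L³/(3EI) = 41.67/EI.
With EI = 88000 kN·m²: δ_0 = 0.007907 m and δ_{BB} = 0.000473 m/kN.
Compatibility — the spring shortens by R_B/k under the reaction it provides: δ_0 − R_B·δ_{BB} = R_B/k. With 1/k = 0.001429 m/kN, R_B = δ_0 / (δ_{BB} + 1/k) = 0.007907 / (0.000473 + 0.001429) = 4.157 kN.
Moment equilibrium about A: M_A = Σ(load moments about A) − R_B·L = 86.55 − 4.157×5 = 65.76 kN·m.

M_A = 65.76 kN·m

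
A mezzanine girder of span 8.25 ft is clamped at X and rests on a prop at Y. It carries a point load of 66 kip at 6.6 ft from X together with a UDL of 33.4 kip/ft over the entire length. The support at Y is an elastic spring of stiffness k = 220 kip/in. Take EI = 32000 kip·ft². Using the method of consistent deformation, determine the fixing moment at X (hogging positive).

M_X = 411.6 kip·ft

Choose R_Y as the redundant. The primary structure is the cantilever fixed at X.
Primary-structure tip deflection at Y by superposition:
  point load 66 at a = 6.6: Pa²(3L − a)/(6EI) = 8697/EI
  UDL 33.4: wL⁴/(8EI) = 19341/EI
  δ_0 = 28037/EI
Flexibility coefficient — unit upward force at Y: δ_{YY} = L³/(3EI) = 187.2/EI.
With EI = 32000 kip·ft²: δ_0 = 0.87617 ft and δ_{YY} = 0.005849 ft/kip.
Compatibility — the spring shortens by R_Y/k under the reaction it provides: δ_0 − R_Y·δ_{YY} = R_Y/k. With 1/k = 1/(220×12) ft/kip = 0.000379 ft/kip, R_Y = δ_0 / (δ_{YY} + 1/k) = 0.87617 / (0.005849 + 0.000379) = 140.7 kip.
Moment equilibrium about X: M_X = Σ(load moments about X) − R_Y·L = 1572 − 140.7×8.25 = 411.6 kip·ft.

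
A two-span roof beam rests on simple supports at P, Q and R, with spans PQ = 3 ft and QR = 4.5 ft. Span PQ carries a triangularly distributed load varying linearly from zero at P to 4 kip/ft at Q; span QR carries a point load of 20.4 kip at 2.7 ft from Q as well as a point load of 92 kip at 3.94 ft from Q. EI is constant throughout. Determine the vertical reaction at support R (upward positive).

Take M_Q as the redundant. Released structure: two simple spans PQ and QR with a hinge at Q.
End slopes at the hinge Q, treating each span as simply supported:
  span PQ: triangular load, peak 4: w₀L³/(45EI) = 2.4/EI
  span QR: point load 20.4 at a = 2.7: Pab(L + b)/(6LEI) = 23.13/EI
  span QR: point load 92 at a = 3.94: Pab(L + b)/(6LEI) = 38.04/EI
  relative rotation θ_0 = (2.4 + 61.18)/EI = 63.58/EI
A unit hogging moment at Q produces rotation L₁/(3EI) + L₂/(3EI) = 2.5/EI.
Compatibility: M_Q·(L₁+L₂)/(3EI) = θ_0, giving M_Q = 25.43 kip·ft (hogging).
Span QR, ΣM about R: R_Q^{QR}·4.5 = 88.24 + 25.43, so R_Q^{QR} = 25.26 kip and R_R = 112.4 − 25.26 = 87.14 kip.

R_R = 87.14 kip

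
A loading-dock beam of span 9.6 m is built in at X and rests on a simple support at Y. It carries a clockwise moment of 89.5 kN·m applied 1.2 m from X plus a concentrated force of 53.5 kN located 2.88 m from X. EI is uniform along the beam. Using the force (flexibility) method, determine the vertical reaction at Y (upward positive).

Choose R_Y as the redundant. The primary structure is the cantilever fixed at X.
Free-end deflection of the primary structure under the applied loading (downward +):
  clockwise couple 89.5 at a = 1.2: M₀a(2L − a)/(2EI) = 966.6/EI
  point load 53.5 at a = 2.88: Pa²(3L − a)/(6EI) = 1917/EI
  δ_0 = 2884/EI
Flexibility coefficient — unit upward force at Y: δ_{YY} = L³/(3EI) = 294.9/EI.
Compatibility at Y: δ_0 − R_Y·δ_{YY} = 0, so R_Y = 2884/294.9 = 9.778 kN.

R_Y = 9.778 kN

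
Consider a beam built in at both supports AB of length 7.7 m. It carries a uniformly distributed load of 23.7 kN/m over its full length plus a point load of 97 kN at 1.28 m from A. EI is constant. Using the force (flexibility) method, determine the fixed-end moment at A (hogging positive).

Take the two fixed-end moments M_A, M_B as redundants; the released structure is the simple span AB.
On the primary (simply-supported) span, the end slopes from the loading are:
  at A: UDL 23.7: wL³/(24EI) = 450.8/EI
  at B: UDL 23.7: wL³/(24EI) = 450.8/EI
  at A: point load 97 at a = 1.28: Pab(L + b)/(6LEI) = 243.6/EI
  at B: point load 97 at a = 1.28: Pab(L + a)/(6LEI) = 154.9/EI
  θ_A0 = 694.4/EI,  θ_B0 = 605.8/EI
Flexibility coefficients: a unit moment at one end gives L/(3EI) there and L/(6EI) at the far end, so f₁₁ = f₂₂ = 2.567/EI and f₁₂ = f₂₁ = 1.283/EI.
Compatibility — zero rotation at each built-in end:
  2.567 M_A + 1.283 M_B = 694.4
  1.283 M_A + 2.567 M_B = 605.8
Solving the pair gives M_A = 203.4 kN·m and M_B = 134.3 kN·m (hogging).

M_A = 203.4 kN·m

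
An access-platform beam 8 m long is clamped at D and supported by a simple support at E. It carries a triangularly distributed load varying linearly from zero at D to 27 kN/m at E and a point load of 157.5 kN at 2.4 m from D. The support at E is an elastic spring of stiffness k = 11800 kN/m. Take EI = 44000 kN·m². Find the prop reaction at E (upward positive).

Release the roller at E. Primary structure: cantilever fixed at D.
Primary-structure tip deflection at E by superposition:
  triangular load, peak 27 at the free end: 11w₀L⁴/(120EI) = 10138/EI
  point load 157.5 at a = 2.4: Pa²(3L − a)/(6EI) = 3266/EI
  δ_0 = 13404/EI
Flexibility coefficient — unit upward force at E: δ_{EE} = L³/(3EI) = 170.7/EI.
With EI = 44000 kN·m²: δ_0 = 0.30463 m and δ_{EE} = 0.003879 m/kN.
Compatibility — the spring shortens by R_E/k under the reaction it provides: δ_0 − R_E·δ_{EE} = R_E/k. With 1/k = 0.000085 m/kN, R_E = δ_0 / (δ_{EE} + 1/k) = 0.30463 / (0.003879 + 0.000085) = 76.86 kN.

R_E = 76.86 kN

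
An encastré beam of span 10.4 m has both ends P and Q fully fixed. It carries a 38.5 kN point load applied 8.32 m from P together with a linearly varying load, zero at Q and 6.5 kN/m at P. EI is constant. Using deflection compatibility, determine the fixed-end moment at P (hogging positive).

Release both end moments; the primary structure is a simply-supported span PQ with redundants M_P and M_Q.
On the primary (simply-supported) span, the end slopes from the loading are:
  at P: point load 38.5 at a = 8.32: Pab(L + b)/(6LEI) = 133.3/EI
  at Q: point load 38.5 at a = 8.32: Pab(L + a)/(6LEI) = 199.9/EI
  at P: triangular load, peak 6.5: w₀L³/(45EI) = 162.5/EI
  at Q: triangular load, peak 6.5: 7w₀L³/(360EI) = 142.2/EI
  θ_P0 = 295.7/EI,  θ_Q0 = 342/EI
Flexibility coefficients: a unit moment at one end gives L/(3EI) there and L/(6EI) at the far end, so f₁₁ = f₂₂ = 3.467/EI and f₁₂ = f₂₁ = 1.733/EI.
Compatibility — zero rotation at each built-in end:
  3.467 M_P + 1.733 M_Q = 295.7
  1.733 M_P + 3.467 M_Q = 342
Solving the pair gives M_P = 47.96 kN·m and M_Q = 74.69 kN·m (hogging).

M_P = 47.96 kN·m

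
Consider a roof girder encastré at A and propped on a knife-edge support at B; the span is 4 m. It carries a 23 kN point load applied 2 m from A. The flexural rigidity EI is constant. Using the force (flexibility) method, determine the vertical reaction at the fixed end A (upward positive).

R_A = 15.81 kN

Choose R_B as the redundant. The primary structure is the cantilever fixed at A.
Primary-structure tip deflection at B by superposition:
  point load 23 at a = 2: Pa²(3L − a)/(6EI) = 153.3/EI
Flexibility coefficient — unit upward force at B: δ_{BB} = L³/(3EI) = 21.33/EI.
The prop prevents deflection at B: R_B = δ_0/δ_{BB} = 153.3/21.33 = 7.188 kN.
Vertical equilibrium: R_A = ΣP − R_B = 23 − 7.188 = 15.81 kN.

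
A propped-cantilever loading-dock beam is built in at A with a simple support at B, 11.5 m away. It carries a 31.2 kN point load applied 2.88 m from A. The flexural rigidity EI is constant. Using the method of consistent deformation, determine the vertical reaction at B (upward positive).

Take the reaction at B as the redundant and release it; the primary structure is a cantilever fixed at A.
Downward deflection at the released point B due to the loads:
  point load 31.2 at a = 2.88: Pa²(3L − a)/(6EI) = 1364/EI
Flexibility coefficient — unit upward force at B: δ_{BB} = L³/(3EI) = 507/EI.
Compatibility at B: δ_0 − R_B·δ_{BB} = 0, so R_B = 1364/507 = 2.69 kN.

R_B = 2.69 kN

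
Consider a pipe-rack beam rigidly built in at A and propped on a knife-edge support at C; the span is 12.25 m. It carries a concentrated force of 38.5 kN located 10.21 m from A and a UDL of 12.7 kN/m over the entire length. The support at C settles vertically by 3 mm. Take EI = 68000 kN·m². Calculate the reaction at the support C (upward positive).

Take the reaction at C as the redundant and release it; the primary structure is a cantilever fixed at A.
Free-end deflection of the primary structure under the applied loading (downward +):
  point load 38.5 at a = 10.21: Pa²(3L − a)/(6EI) = 17753/EI
  UDL 12.7: wL⁴/(8EI) = 35749/EI
  δ_0 = 53501/EI
Tip deflection under a unit load at C: L³/(3EI) = 612.8/EI.
With EI = 68000 kN·m²: δ_0 = 0.78678 m and δ_{CC} = 0.009011 m/kN.
Compatibility — the beam at C must follow the support down by 0.003 m: δ_0 − R_C·δ_{CC} = 0.003, so R_C = (0.78678 − 0.003)/0.009011 = 86.98 kN.

R_C = 86.98 kN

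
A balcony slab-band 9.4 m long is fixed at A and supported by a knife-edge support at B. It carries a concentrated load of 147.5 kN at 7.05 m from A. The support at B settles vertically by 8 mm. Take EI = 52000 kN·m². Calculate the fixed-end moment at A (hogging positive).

M_A = 176.6 kN·m

Remove the prop at B; the released (primary) structure is a cantilever built in at A.
Deflection at B on the released cantilever, summing each load's contribution:
  point load 147.5 at a = 7.05: Pa²(3L − a)/(6EI) = 25842/EI
Tip deflection under a unit load at B: L³/(3EI) = 276.9/EI.
With EI = 52000 kN·m²: δ_0 = 0.49697 m and δ_{BB} = 0.005324 m/kN.
Compatibility — the beam at B must follow the support down by 0.008 m: δ_0 − R_B·δ_{BB} = 0.008, so R_B = (0.49697 − 0.008)/0.005324 = 91.84 kN.
Moment equilibrium about A: M_A = Σ(load moments about A) − R_B·L = 1040 − 91.84×9.4 = 176.6 kN·m.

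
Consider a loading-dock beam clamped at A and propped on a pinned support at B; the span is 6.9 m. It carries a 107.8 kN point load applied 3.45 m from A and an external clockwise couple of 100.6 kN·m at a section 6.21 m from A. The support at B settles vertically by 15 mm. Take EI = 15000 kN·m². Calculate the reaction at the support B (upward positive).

Release the roller at B. Primary structure: cantilever fixed at A.
Primary-structure tip deflection at B by superposition:
  point load 107.8 at a = 3.45: Pa²(3L − a)/(6EI) = 3689/EI
  clockwise couple 100.6 at a = 6.21: M₀a(2L − a)/(2EI) = 2371/EI
  δ_0 = 6060/EI
Flexibility coefficient — unit upward force at B: δ_{BB} = L³/(3EI) = 109.5/EI.
With EI = 15000 kN·m²: δ_0 = 0.40398 m and δ_{BB} = 0.0073 m/kN.
Compatibility — the beam at B must follow the support down by 0.015 m: δ_0 − R_B·δ_{BB} = 0.015, so R_B = (0.40398 − 0.015)/0.0073 = 53.28 kN.

R_B = 53.28 kN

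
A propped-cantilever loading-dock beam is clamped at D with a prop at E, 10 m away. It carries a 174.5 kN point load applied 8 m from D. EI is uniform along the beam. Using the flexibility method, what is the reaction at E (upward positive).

Release the roller at E. Primary structure: cantilever fixed at D.
Free-end deflection of the primary structure under the applied loading (downward +):
  point load 174.5 at a = 8: Pa²(3L − a)/(6EI) = 40949/EI
Tip deflection under a unit load at E: L³/(3EI) = 333.3/EI.
The prop prevents deflection at E: R_E = δ_0/δ_{EE} = 40949/333.3 = 122.8 kN.

R_E = 122.8 kN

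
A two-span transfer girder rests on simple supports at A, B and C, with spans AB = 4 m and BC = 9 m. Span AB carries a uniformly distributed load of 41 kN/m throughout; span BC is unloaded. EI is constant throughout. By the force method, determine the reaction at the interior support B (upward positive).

R_B = 91.11 kN

Release continuity at B by inserting a hinge; the redundant is the internal moment M_B. The primary structure is two simply-supported spans AB and BC.
End slopes at the hinge B, treating each span as simply supported:
  span AB: UDL 41: wL³/(24EI) = 109.3/EI
  relative rotation θ_0 = (109.3 + 0)/EI = 109.3/EI
A unit hogging moment at B produces rotation L₁/(3EI) + L₂/(3EI) = 4.333/EI.
Compatibility: M_B·(L₁+L₂)/(3EI) = θ_0, giving M_B = 25.23 kN·m (hogging).
Span AB, ΣM about A with M_B applied at B: R_B^{AB}·4 = 328 + 25.23, so R_B^{AB} = 88.31 kN and R_A = 164 − 88.31 = 75.69 kN.
Span BC, ΣM about C: R_B^{BC}·9 = 0 + 25.23, so R_B^{BC} = 2.803 kN and R_C = 0 − 2.803 = -2.803 kN.
R_B = 88.31 + 2.803 = 91.11 kN.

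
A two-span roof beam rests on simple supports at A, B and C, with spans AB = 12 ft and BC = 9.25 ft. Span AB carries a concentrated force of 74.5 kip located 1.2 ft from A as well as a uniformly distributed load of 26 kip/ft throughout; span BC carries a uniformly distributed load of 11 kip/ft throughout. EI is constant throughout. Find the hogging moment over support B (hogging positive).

Take M_B as the redundant. Released structure: two simple spans AB and BC with a hinge at B.
Discontinuity in slope at B on the released structure — sum the simple-span end rotations:
  span AB: point load 74.5 at a = 1.2: Pab(L + a)/(6LEI) = 177/EI
  span AB: UDL 26: wL³/(24EI) = 1872/EI
  span BC: UDL 11: wL³/(24EI) = 362.7/EI
  relative rotation θ_0 = (2049 + 362.7)/EI = 2412/EI
A unit hogging moment at B produces rotation L₁/(3EI) + L₂/(3EI) = 7.083/EI.
Slope continuity at B: θ_0 = M_B·7.083/EI, so M_B = 2412/7.083 = 340.5 kip·ft (hogging).

M_B = 340.5 kip·ft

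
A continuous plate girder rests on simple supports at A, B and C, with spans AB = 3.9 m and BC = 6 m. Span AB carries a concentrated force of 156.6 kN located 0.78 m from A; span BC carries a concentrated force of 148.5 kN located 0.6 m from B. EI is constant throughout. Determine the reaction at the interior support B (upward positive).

R_B = 194.3 kN

Release continuity at B by inserting a hinge; the redundant is the internal moment M_B. The primary structure is two simply-supported spans AB and BC.
End slopes at the hinge B, treating each span as simply supported:
  span AB: point load 156.6 at a = 0.78: Pab(L + a)/(6LEI) = 76.22/EI
  span BC: point load 148.5 at a = 0.6: Pab(L + b)/(6LEI) = 152.4/EI
  relative rotation θ_0 = (76.22 + 152.4)/EI = 228.6/EI
A unit hogging moment at B produces rotation L₁/(3EI) + L₂/(3EI) = 3.3/EI.
Slope continuity at B: θ_0 = M_B·3.3/EI, so M_B = 228.6/3.3 = 69.27 kN·m (hogging).
Span AB, ΣM about A with M_B applied at B: R_B^{AB}·3.9 = 122.1 + 69.27, so R_B^{AB} = 49.08 kN and R_A = 156.6 − 49.08 = 107.5 kN.
Span BC, ΣM about C: R_B^{BC}·6 = 801.9 + 69.27, so R_B^{BC} = 145.2 kN and R_C = 148.5 − 145.2 = 3.305 kN.
R_B = 49.08 + 145.2 = 194.3 kN.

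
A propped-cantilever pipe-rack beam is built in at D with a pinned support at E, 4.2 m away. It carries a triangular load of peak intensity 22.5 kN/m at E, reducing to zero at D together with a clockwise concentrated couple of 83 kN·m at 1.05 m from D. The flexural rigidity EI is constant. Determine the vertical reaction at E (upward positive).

R_E = 38.96 kN

Release the roller at E. Primary structure: cantilever fixed at D.
Downward deflection at the released point E due to the loads:
  triangular load, peak 22.5 at the free end: 11w₀L⁴/(120EI) = 641.8/EI
  clockwise couple 83 at a = 1.05: M₀a(2L − a)/(2EI) = 320.3/EI
  δ_0 = 962.1/EI
Tip deflection under a unit load at E: L³/(3EI) = 24.7/EI.
Compatibility at E: δ_0 − R_E·δ_{EE} = 0, so R_E = 962.1/24.7 = 38.96 kN.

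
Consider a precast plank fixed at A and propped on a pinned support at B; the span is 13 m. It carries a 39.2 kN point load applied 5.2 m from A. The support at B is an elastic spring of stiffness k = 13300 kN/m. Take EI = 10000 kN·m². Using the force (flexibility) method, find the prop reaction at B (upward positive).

R_B = 8.145 kN

Choose R_B as the redundant. The primary structure is the cantilever fixed at A.
Free-end deflection of the primary structure under the applied loading (downward +):
  point load 39.2 at a = 5.2: Pa²(3L − a)/(6EI) = 5971/EI
Flexibility coefficient — unit upward force at B: δ_{BB} = L³/(3EI) = 732.3/EI.
With EI = 10000 kN·m²: δ_0 = 0.59712 m and δ_{BB} = 0.073233 m/kN.
Compatibility — the spring shortens by R_B/k under the reaction it provides: δ_0 − R_B·δ_{BB} = R_B/k. With 1/k = 0.000075 m/kN, R_B = δ_0 / (δ_{BB} + 1/k) = 0.59712 / (0.073233 + 0.000075) = 8.145 kN.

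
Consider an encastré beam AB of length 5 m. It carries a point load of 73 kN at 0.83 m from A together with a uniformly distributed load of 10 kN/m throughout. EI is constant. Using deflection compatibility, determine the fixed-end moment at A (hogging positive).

M_A = 62.98 kN·m

Take the two fixed-end moments M_A, M_B as redundants; the released structure is the simple span AB.
Simple-span end rotations at A and B under the given loads:
  at A: point load 73 at a = 0.83: Pab(L + b)/(6LEI) = 77.23/EI
  at B: point load 73 at a = 0.83: Pab(L + a)/(6LEI) = 49.1/EI
  at A: UDL 10: wL³/(24EI) = 52.08/EI
  at B: UDL 10: wL³/(24EI) = 52.08/EI
  θ_A0 = 129.3/EI,  θ_B0 = 101.2/EI
Flexibility coefficients: a unit moment at one end gives L/(3EI) there and L/(6EI) at the far end, so f₁₁ = f₂₂ = 1.667/EI and f₁₂ = f₂₁ = 0.8333/EI.
Compatibility — zero rotation at each built-in end:
  1.667 M_A + 0.8333 M_B = 129.3
  0.8333 M_A + 1.667 M_B = 101.2
Solving the pair gives M_A = 62.98 kN·m and M_B = 29.22 kN·m (hogging).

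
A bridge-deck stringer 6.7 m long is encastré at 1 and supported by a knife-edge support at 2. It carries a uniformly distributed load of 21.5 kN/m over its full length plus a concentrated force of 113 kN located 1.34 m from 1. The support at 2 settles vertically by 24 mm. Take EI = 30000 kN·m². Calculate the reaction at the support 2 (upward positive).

Take the reaction at 2 as the redundant and release it; the primary structure is a cantilever fixed at 1.
Downward deflection at the released point 2 due to the loads:
  UDL 21.5: wL⁴/(8EI) = 5416/EI
  point load 113 at a = 1.34: Pa²(3L − a)/(6EI) = 634.4/EI
  δ_0 = 6050/EI
Flexibility coefficient — unit upward force at 2: δ_{22} = L³/(3EI) = 100.3/EI.
With EI = 30000 kN·m²: δ_0 = 0.20167 m and δ_{22} = 0.003342 m/kN.
Compatibility — the beam at 2 must follow the support down by 0.024 m: δ_0 − R_2·δ_{22} = 0.024, so R_2 = (0.20167 − 0.024)/0.003342 = 53.17 kN.

R_2 = 53.17 kN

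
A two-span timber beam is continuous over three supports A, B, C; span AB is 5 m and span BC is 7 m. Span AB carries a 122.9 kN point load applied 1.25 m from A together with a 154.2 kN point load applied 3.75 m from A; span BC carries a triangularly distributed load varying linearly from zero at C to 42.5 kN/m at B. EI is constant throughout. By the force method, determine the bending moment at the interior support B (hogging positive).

M_B = 163.7 kN·m

Take M_B as the redundant. Released structure: two simple spans AB and BC with a hinge at B.
Discontinuity in slope at B on the released structure — sum the simple-span end rotations:
  span AB: point load 122.9 at a = 1.25: Pab(L + a)/(6LEI) = 120/EI
  span AB: point load 154.2 at a = 3.75: Pab(L + a)/(6LEI) = 210.8/EI
  span BC: triangular load, peak 42.5: w₀L³/(45EI) = 323.9/EI
  relative rotation θ_0 = (330.8 + 323.9)/EI = 654.8/EI
A unit hogging moment at B produces rotation L₁/(3EI) + L₂/(3EI) = 4/EI.
Slope continuity at B: θ_0 = M_B·4/EI, so M_B = 654.8/4 = 163.7 kN·m (hogging).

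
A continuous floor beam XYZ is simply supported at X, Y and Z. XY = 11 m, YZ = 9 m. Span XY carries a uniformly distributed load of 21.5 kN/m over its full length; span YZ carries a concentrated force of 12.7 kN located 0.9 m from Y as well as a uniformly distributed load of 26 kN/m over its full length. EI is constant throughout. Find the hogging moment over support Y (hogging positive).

Insert a hinge at Y; M_Y is the redundant, and each span becomes simply supported.
Discontinuity in slope at Y on the released structure — sum the simple-span end rotations:
  span XY: UDL 21.5: wL³/(24EI) = 1192/EI
  span YZ: point load 12.7 at a = 0.9: Pab(L + b)/(6LEI) = 29.32/EI
  span YZ: UDL 26: wL³/(24EI) = 789.8/EI
  relative rotation θ_0 = (1192 + 819.1)/EI = 2011/EI
A unit hogging moment at Y produces rotation L₁/(3EI) + L₂/(3EI) = 6.667/EI.
Compatibility: M_Y·(L₁+L₂)/(3EI) = θ_0, giving M_Y = 301.7 kN·m (hogging).

M_Y = 301.7 kN·m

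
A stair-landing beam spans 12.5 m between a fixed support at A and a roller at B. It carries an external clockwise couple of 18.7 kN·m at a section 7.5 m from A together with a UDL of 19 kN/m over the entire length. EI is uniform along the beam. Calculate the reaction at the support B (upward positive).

R_B = 90.95 kN

Remove the prop at B; the released (primary) structure is a cantilever built in at A.
Free-end deflection of the primary structure under the applied loading (downward +):
  clockwise couple 18.7 at a = 7.5: M₀a(2L − a)/(2EI) = 1227/EI
  UDL 19: wL⁴/(8EI) = 57983/EI
  δ_0 = 59211/EI
Tip deflection under a unit load at B: L³/(3EI) = 651/EI.
The prop prevents deflection at B: R_B = δ_0/δ_{BB} = 59211/651 = 90.95 kN.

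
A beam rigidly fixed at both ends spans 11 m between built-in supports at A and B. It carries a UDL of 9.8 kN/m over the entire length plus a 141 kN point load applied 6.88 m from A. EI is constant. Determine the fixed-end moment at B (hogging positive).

Release both end moments; the primary structure is a simply-supported span AB with redundants M_A and M_B.
Simple-span end rotations at A and B under the given loads:
  at A: UDL 9.8: wL³/(24EI) = 543.5/EI
  at B: UDL 9.8: wL³/(24EI) = 543.5/EI
  at A: point load 141 at a = 6.88: Pab(L + b)/(6LEI) = 915.6/EI
  at B: point load 141 at a = 6.88: Pab(L + a)/(6LEI) = 1083/EI
  θ_A0 = 1459/EI,  θ_B0 = 1626/EI
Flexibility coefficients: a unit moment at one end gives L/(3EI) there and L/(6EI) at the far end, so f₁₁ = f₂₂ = 3.667/EI and f₁₂ = f₂₁ = 1.833/EI.
Compatibility — zero rotation at each built-in end:
  3.667 M_A + 1.833 M_B = 1459
  1.833 M_A + 3.667 M_B = 1626
Solving the pair gives M_A = 234.9 kN·m and M_B = 326.1 kN·m (hogging).

M_B = 326.1 kN·m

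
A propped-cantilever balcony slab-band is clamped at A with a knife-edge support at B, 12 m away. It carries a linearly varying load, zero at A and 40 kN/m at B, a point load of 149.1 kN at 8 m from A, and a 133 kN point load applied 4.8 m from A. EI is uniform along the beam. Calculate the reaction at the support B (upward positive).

Choose R_B as the redundant. The primary structure is the cantilever fixed at A.
Deflection at B on the released cantilever, summing each load's contribution:
  triangular load, peak 40 at the free end: 11w₀L⁴/(120EI) = 76032/EI
  point load 149.1 at a = 8: Pa²(3L − a)/(6EI) = 44531/EI
  point load 133 at a = 4.8: Pa²(3L − a)/(6EI) = 15934/EI
  δ_0 = 136498/EI
Flexibility coefficient — unit upward force at B: δ_{BB} = L³/(3EI) = 576/EI.
Compatibility at B: δ_0 − R_B·δ_{BB} = 0, so R_B = 136498/576 = 237 kN.

R_B = 237 kN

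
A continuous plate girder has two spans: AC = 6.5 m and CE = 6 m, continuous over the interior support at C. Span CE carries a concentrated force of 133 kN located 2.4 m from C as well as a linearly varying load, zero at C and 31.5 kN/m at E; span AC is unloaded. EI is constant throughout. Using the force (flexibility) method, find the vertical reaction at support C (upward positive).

Take M_C as the redundant. Released structure: two simple spans AC and CE with a hinge at C.
Rotations at C on the released spans (each span's end-slope, ×1/EI):
  span CE: point load 133 at a = 2.4: Pab(L + b)/(6LEI) = 306.4/EI
  span CE: triangular load, peak 31.5: 7w₀L³/(360EI) = 132.3/EI
  relative rotation θ_0 = (0 + 438.7)/EI = 438.7/EI
A unit hogging moment at C produces rotation L₁/(3EI) + L₂/(3EI) = 4.167/EI.
Compatibility: M_C·(L₁+L₂)/(3EI) = θ_0, giving M_C = 105.3 kN·m (hogging).
Span AC, ΣM about A with M_C applied at C: R_C^{AC}·6.5 = 0 + 105.3, so R_C^{AC} = 16.2 kN and R_A = 0 − 16.2 = -16.2 kN.
Span CE, ΣM about E: R_C^{CE}·6 = 667.8 + 105.3, so R_C^{CE} = 128.8 kN and R_E = 227.5 − 128.8 = 98.65 kN.
R_C = 16.2 + 128.8 = 145 kN.

R_C = 145 kN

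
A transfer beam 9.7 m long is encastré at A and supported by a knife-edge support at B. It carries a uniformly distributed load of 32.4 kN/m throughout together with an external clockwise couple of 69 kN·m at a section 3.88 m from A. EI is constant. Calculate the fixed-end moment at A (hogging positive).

M_A = 383.8 kN·m

Take the reaction at B as the redundant and release it; the primary structure is a cantilever fixed at A.
Primary-structure tip deflection at B by superposition:
  UDL 32.4: wL⁴/(8EI) = 35854/EI
  clockwise couple 69 at a = 3.88: M₀a(2L − a)/(2EI) = 2078/EI
  δ_0 = 37932/EI
Tip deflection under a unit load at B: L³/(3EI) = 304.2/EI.
The prop prevents deflection at B: R_B = δ_0/δ_{BB} = 37932/304.2 = 124.7 kN.
Moment equilibrium about A: M_A = Σ(load moments about A) − R_B·L = 1593 − 124.7×9.7 = 383.8 kN·m.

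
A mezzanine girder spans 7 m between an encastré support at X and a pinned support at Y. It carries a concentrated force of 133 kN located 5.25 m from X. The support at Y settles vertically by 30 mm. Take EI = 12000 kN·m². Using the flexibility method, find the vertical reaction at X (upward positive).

Take the reaction at Y as the redundant and release it; the primary structure is a cantilever fixed at X.
Primary-structure tip deflection at Y by superposition:
  point load 133 at a = 5.25: Pa²(3L − a)/(6EI) = 9623/EI
Tip deflection under a unit load at Y: L³/(3EI) = 114.3/EI.
With EI = 12000 kN·m²: δ_0 = 0.8019 m and δ_{YY} = 0.009528 m/kN.
Compatibility — the beam at Y must follow the support down by 0.03 m: δ_0 − R_Y·δ_{YY} = 0.03, so R_Y = (0.8019 − 0.03)/0.009528 = 81.02 kN.
Vertical equilibrium: R_X = ΣP − R_Y = 133 − 81.02 = 51.98 kN.

R_X = 51.98 kN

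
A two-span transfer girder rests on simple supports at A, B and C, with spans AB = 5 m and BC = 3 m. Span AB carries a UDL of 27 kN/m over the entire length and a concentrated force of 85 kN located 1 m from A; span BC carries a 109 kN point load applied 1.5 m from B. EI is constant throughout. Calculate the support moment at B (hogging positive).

M_B = 101.2 kN·m

Take M_B as the redundant. Released structure: two simple spans AB and BC with a hinge at B.
Discontinuity in slope at B on the released structure — sum the simple-span end rotations:
  span AB: UDL 27: wL³/(24EI) = 140.6/EI
  span AB: point load 85 at a = 1: Pab(L + a)/(6LEI) = 68/EI
  span BC: point load 109 at a = 1.5: Pab(L + b)/(6LEI) = 61.31/EI
  relative rotation θ_0 = (208.6 + 61.31)/EI = 269.9/EI
A unit hogging moment at B produces rotation L₁/(3EI) + L₂/(3EI) = 2.667/EI.
Slope continuity at B: θ_0 = M_B·2.667/EI, so M_B = 269.9/2.667 = 101.2 kN·m (hogging).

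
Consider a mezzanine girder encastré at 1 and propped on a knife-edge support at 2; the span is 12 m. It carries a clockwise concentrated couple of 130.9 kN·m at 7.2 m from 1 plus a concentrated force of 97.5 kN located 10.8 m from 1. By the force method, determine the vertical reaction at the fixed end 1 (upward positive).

R_1 = 0.8317 kN

Release the roller at 2. Primary structure: cantilever fixed at 1.
Primary-structure tip deflection at 2 by superposition:
  clockwise couple 130.9 at a = 7.2: M₀a(2L − a)/(2EI) = 7917/EI
  point load 97.5 at a = 10.8: Pa²(3L − a)/(6EI) = 47764/EI
  δ_0 = 55681/EI
Tip deflection under a unit load at 2: L³/(3EI) = 576/EI.
The prop prevents deflection at 2: R_2 = δ_0/δ_{22} = 55681/576 = 96.67 kN.
Vertical equilibrium: R_1 = ΣP − R_2 = 97.5 − 96.67 = 0.8317 kN.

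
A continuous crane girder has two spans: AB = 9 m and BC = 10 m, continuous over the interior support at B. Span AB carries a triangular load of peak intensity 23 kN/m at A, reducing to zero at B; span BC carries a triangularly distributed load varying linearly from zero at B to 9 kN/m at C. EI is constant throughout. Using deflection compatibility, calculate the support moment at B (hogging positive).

Take M_B as the redundant. Released structure: two simple spans AB and BC with a hinge at B.
Rotations at B on the released spans (each span's end-slope, ×1/EI):
  span AB: triangular load, peak 23: 7w₀L³/(360EI) = 326/EI
  span BC: triangular load, peak 9: 7w₀L³/(360EI) = 175/EI
  relative rotation θ_0 = (326 + 175)/EI = 501/EI
A unit hogging moment at B produces rotation L₁/(3EI) + L₂/(3EI) = 6.333/EI.
Slope continuity at B: θ_0 = M_B·6.333/EI, so M_B = 501/6.333 = 79.11 kN·m (hogging).

M_B = 79.11 kN·m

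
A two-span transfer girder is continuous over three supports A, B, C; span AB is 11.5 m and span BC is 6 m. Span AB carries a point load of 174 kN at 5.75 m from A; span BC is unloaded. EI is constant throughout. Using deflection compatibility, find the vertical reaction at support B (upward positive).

Release continuity at B by inserting a hinge; the redundant is the internal moment M_B. The primary structure is two simply-supported spans AB and BC.
Rotations at B on the released spans (each span's end-slope, ×1/EI):
  span AB: point load 174 at a = 5.75: Pab(L + a)/(6LEI) = 1438/EI
  relative rotation θ_0 = (1438 + 0)/EI = 1438/EI
A unit hogging moment at B produces rotation L₁/(3EI) + L₂/(3EI) = 5.833/EI.
Compatibility: M_B·(L₁+L₂)/(3EI) = θ_0, giving M_B = 246.6 kN·m (hogging).
Span AB, ΣM about A with M_B applied at B: R_B^{AB}·11.5 = 1000 + 246.6, so R_B^{AB} = 108.4 kN and R_A = 174 − 108.4 = 65.56 kN.
Span BC, ΣM about C: R_B^{BC}·6 = 0 + 246.6, so R_B^{BC} = 41.09 kN and R_C = 0 − 41.09 = -41.09 kN.
R_B = 108.4 + 41.09 = 149.5 kN.

R_B = 149.5 kN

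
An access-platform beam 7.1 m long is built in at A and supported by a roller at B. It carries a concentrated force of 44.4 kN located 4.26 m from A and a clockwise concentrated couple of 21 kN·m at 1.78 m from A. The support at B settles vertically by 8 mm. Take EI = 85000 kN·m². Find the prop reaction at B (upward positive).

R_B = 15.43 kN

Choose R_B as the redundant. The primary structure is the cantilever fixed at A.
Downward deflection at the released point B due to the loads:
  point load 44.4 at a = 4.26: Pa²(3L − a)/(6EI) = 2288/EI
  clockwise couple 21 at a = 1.78: M₀a(2L − a)/(2EI) = 232.1/EI
  δ_0 = 2520/EI
Flexibility coefficient — unit upward force at B: δ_{BB} = L³/(3EI) = 119.3/EI.
With EI = 85000 kN·m²: δ_0 = 0.029653 m and δ_{BB} = 0.001404 m/kN.
Compatibility — the beam at B must follow the support down by 0.008 m: δ_0 − R_B·δ_{BB} = 0.008, so R_B = (0.029653 − 0.008)/0.001404 = 15.43 kN.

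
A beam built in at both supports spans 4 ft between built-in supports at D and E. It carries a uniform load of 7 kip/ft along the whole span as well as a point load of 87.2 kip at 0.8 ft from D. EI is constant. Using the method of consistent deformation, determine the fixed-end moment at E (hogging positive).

M_E = 20.49 kip·ft

Take the two fixed-end moments M_D, M_E as redundants; the released structure is the simple span DE.
End rotations of the released simple span under the applied load (×1/EI):
  at D: UDL 7: wL³/(24EI) = 18.67/EI
  at E: UDL 7: wL³/(24EI) = 18.67/EI
  at D: point load 87.2 at a = 0.8: Pab(L + b)/(6LEI) = 66.97/EI
  at E: point load 87.2 at a = 0.8: Pab(L + a)/(6LEI) = 44.65/EI
  θ_D0 = 85.64/EI,  θ_E0 = 63.31/EI
Flexibility coefficients: a unit moment at one end gives L/(3EI) there and L/(6EI) at the far end, so f₁₁ = f₂₂ = 1.333/EI and f₁₂ = f₂₁ = 0.6667/EI.
Compatibility — zero rotation at each built-in end:
  1.333 M_D + 0.6667 M_E = 85.64
  0.6667 M_D + 1.333 M_E = 63.31
Solving the pair gives M_D = 53.98 kip·ft and M_E = 20.49 kip·ft (hogging).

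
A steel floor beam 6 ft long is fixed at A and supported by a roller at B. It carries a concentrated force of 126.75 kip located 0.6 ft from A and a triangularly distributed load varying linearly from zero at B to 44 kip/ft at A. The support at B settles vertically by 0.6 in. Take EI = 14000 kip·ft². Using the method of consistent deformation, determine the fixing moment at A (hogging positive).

Remove the prop at B; the released (primary) structure is a cantilever built in at A.
Deflection at B on the released cantilever, summing each load's contribution:
  point load 126.75 at a = 0.6: Pa²(3L − a)/(6EI) = 132.3/EI
  triangular load, peak 44 at the fixed end: w₀L⁴/(30EI) = 1901/EI
  δ_0 = 2033/EI
Tip deflection under a unit load at B: L³/(3EI) = 72/EI.
With EI = 14000 kip·ft²: δ_0 = 0.14522 ft and δ_{BB} = 0.005143 ft/kip.
Compatibility — the beam at B must follow the support down by 0.05 ft: δ_0 − R_B·δ_{BB} = 0.05, so R_B = (0.14522 − 0.05)/0.005143 = 18.52 kip.
Moment equilibrium about A: M_A = Σ(load moments about A) − R_B·L = 340.1 − 18.52×6 = 229 kip·ft.

M_A = 229 kip·ft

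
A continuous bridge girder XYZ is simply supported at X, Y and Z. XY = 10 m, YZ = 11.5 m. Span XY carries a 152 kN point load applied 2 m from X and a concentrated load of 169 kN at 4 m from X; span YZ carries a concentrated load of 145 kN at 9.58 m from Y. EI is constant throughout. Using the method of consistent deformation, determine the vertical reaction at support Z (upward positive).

Release continuity at Y by inserting a hinge; the redundant is the internal moment M_Y. The primary structure is two simply-supported spans XY and YZ.
Discontinuity in slope at Y on the released structure — sum the simple-span end rotations:
  span XY: point load 152 at a = 2: Pab(L + a)/(6LEI) = 486.4/EI
  span XY: point load 169 at a = 4: Pab(L + a)/(6LEI) = 946.4/EI
  span YZ: point load 145 at a = 9.58: Pab(L + b)/(6LEI) = 518.7/EI
  relative rotation θ_0 = (1433 + 518.7)/EI = 1952/EI
A unit hogging moment at Y produces rotation L₁/(3EI) + L₂/(3EI) = 7.167/EI.
Slope continuity at Y: θ_0 = M_Y·7.167/EI, so M_Y = 1952/7.167 = 272.3 kN·m (hogging).
Span YZ, ΣM about Z: R_Y^{YZ}·11.5 = 278.4 + 272.3, so R_Y^{YZ} = 47.89 kN and R_Z = 145 − 47.89 = 97.11 kN.

R_Z = 97.11 kN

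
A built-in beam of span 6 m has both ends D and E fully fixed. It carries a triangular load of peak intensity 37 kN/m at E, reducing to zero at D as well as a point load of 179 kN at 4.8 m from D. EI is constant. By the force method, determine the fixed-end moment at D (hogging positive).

Release both end moments; the primary structure is a simply-supported span DE with redundants M_D and M_E.
Simple-span end rotations at D and E under the given loads:
  at D: triangular load, peak 37: 7w₀L³/(360EI) = 155.4/EI
  at E: triangular load, peak 37: w₀L³/(45EI) = 177.6/EI
  at D: point load 179 at a = 4.8: Pab(L + b)/(6LEI) = 206.2/EI
  at E: point load 179 at a = 4.8: Pab(L + a)/(6LEI) = 309.3/EI
  θ_D0 = 361.6/EI,  θ_E0 = 486.9/EI
Flexibility coefficients: a unit moment at one end gives L/(3EI) there and L/(6EI) at the far end, so f₁₁ = f₂₂ = 2/EI and f₁₂ = f₂₁ = 1/EI.
Compatibility — zero rotation at each built-in end:
  2 M_D + 1 M_E = 361.6
  1 M_D + 2 M_E = 486.9
Solving the pair gives M_D = 78.77 kN·m and M_E = 204.1 kN·m (hogging).

M_D = 78.77 kN·m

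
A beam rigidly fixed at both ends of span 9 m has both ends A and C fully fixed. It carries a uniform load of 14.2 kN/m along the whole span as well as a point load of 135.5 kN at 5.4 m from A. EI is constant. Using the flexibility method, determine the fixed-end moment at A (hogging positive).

M_A = 212.9 kN·m

Release both end moments; the primary structure is a simply-supported span AC with redundants M_A and M_C.
End rotations of the released simple span under the applied load (×1/EI):
  at A: UDL 14.2: wL³/(24EI) = 431.3/EI
  at C: UDL 14.2: wL³/(24EI) = 431.3/EI
  at A: point load 135.5 at a = 5.4: Pab(L + b)/(6LEI) = 614.6/EI
  at C: point load 135.5 at a = 5.4: Pab(L + a)/(6LEI) = 702.4/EI
  θ_A0 = 1046/EI,  θ_C0 = 1134/EI
Flexibility coefficients: a unit moment at one end gives L/(3EI) there and L/(6EI) at the far end, so f₁₁ = f₂₂ = 3/EI and f₁₂ = f₂₁ = 1.5/EI.
Compatibility — zero rotation at each built-in end:
  3 M_A + 1.5 M_C = 1046
  1.5 M_A + 3 M_C = 1134
Solving the pair gives M_A = 212.9 kN·m and M_C = 271.5 kN·m (hogging).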